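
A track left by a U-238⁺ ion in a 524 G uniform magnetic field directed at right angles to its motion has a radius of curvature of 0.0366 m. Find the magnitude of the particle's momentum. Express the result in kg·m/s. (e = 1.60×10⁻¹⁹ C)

Since qvB = mv²/r, the momentum p = mv = qBr.
p = (1×1.60×10^-19)(0.0524)(0.0366) = 3.07×10^-22 kg·m/s.

p ≈ 3.07×10^-22 kg·m/s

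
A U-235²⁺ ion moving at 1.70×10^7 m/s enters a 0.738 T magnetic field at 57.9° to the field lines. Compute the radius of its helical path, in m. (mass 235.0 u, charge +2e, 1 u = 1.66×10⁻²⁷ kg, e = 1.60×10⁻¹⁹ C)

Only the perpendicular component v⊥ = v sin57.9° = 1.44×10^7 m/s is bent by the field.
r = m v⊥ /(qB) = (3.90×10^-25)(1.44×10^7) / [(2×1.60×10^-19)(0.738)] = 23.8 m.

r ≈ 23.8 m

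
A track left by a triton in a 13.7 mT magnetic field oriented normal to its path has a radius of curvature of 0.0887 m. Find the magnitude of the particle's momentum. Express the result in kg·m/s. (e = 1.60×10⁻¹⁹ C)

p ≈ 1.94×10^-22 kg·m/s

Since qvB = mv²/r, the momentum p = mv = qBr.
p = (1×1.60×10^-19)(0.0137)(0.0887) = 1.94×10^-22 kg·m/s.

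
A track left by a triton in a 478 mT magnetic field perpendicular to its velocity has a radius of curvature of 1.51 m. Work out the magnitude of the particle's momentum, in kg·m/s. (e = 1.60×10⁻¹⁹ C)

p ≈ 1.15×10^-19 kg·m/s

Since qvB = mv²/r, the momentum p = mv = qBr.
p = (1×1.60×10^-19)(0.478)(1.51) = 1.15×10^-19 kg·m/s.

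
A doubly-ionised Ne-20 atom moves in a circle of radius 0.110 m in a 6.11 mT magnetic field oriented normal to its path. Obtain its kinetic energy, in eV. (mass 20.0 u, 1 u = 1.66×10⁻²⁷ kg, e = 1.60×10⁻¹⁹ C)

K ≈ 4.35 eV

v = qBr/m = (2×1.60×10^-19)(6.11×10^-3)(0.110) / (3.32×10^-26) = 6480 m/s.
K = ½mv² = 0.5·(3.32×10^-26)·(6480)² = 6.97×10^-19 J = 4.35 eV.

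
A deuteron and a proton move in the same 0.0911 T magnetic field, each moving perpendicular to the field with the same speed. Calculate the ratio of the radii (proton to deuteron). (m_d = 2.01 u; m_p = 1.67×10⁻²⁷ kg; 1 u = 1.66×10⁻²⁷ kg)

ratio ≈ 0.501

r = mv/(qB) ⇒ at equal v, r ∝ m/q.
r_{proton}/r_{deuteron} = 0.501.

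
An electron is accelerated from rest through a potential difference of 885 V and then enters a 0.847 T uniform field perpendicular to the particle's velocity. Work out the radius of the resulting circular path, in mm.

The kinetic energy gained is K = qV = (1×1.60×10^-19)(885) = 1.42×10^-16 J.
v = √(2K/m) = 1.76×10^7 m/s.
r = mv/(qB) = (9.11×10^-31)(1.76×10^7) / [(1×1.60×10^-19)(0.847)] = 1.19×10^-4 m.

r ≈ 0.119 mm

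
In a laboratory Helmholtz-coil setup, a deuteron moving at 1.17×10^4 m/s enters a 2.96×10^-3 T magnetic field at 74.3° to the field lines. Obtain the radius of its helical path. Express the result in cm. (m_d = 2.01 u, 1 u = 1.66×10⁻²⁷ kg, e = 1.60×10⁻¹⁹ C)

r ≈ 7.94 cm

Only the perpendicular component v⊥ = v sin74.3° = 1.13×10^4 m/s is bent by the field.
r = m v⊥ /(qB) = (3.34×10^-27)(1.13×10^4) / [(1×1.60×10^-19)(2.96×10^-3)] = 0.0794 m.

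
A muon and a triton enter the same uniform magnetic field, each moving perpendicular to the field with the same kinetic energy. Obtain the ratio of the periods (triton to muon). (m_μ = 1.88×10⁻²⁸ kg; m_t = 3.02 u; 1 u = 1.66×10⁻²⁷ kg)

T = 2πm/(qB) is independent of speed, so T₂/T₁ = (m₂/q₂)/(m₁/q₁).
T_{triton}/T_{muon} = (5.01×10^-27/1e) / (1.88×10^-28/1e) = 26.7.

ratio ≈ 26.7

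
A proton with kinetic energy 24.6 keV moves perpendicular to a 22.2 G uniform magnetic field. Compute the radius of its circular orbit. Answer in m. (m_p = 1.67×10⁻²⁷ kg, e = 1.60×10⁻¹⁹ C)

r ≈ 10.2 m

Convert the energy: K = 24.6 keV = 3.94×10^-15 J.
v = √(2K/m) = √(2·3.94×10^-15/1.67×10^-27) = 2.17×10^6 m/s.
r = mv/(qB) = (1.67×10^-27)(2.17×10^6) / [(1×1.60×10^-19)(2.22×10^-3)] = 10.2 m.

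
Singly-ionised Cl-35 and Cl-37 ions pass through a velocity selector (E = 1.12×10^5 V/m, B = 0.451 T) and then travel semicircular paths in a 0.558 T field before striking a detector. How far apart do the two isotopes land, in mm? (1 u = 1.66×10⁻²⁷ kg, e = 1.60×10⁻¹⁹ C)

Δd ≈ 18.5 mm

Both emerge at v = E/B₁ = 2.48×10^5 m/s.
r = mv/(qB₂), so r₁ = 0.16161 m and r₂ = 0.17084 m, giving Δr = 9.23×10^-3 m.
After a semicircle each ion lands a diameter 2r from the entry slit, so the separation is 2Δr = 0.0185 m.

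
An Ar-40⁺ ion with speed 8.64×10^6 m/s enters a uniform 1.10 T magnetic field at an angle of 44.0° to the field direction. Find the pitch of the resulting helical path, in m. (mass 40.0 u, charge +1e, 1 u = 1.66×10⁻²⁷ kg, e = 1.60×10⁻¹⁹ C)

pitch ≈ 14.7 m

The velocity component along B is v∥ = v cos44.0° = 6.22×10^6 m/s.
The cyclotron period T = 2πm/(qB) = 2.37×10^-6 s is set by m, q, B alone.
Pitch = v∥·T = (6.22×10^6)(2.37×10^-6) = 14.7 m.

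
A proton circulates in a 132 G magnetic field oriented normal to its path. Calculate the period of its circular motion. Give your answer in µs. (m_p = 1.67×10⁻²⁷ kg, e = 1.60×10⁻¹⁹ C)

The cyclotron period is independent of speed: T = 2πm/(qB).
T = 2π(1.67×10^-27) / [(1×1.60×10^-19)(0.0132)] = 4.97×10^-6 s.

T ≈ 4.97 µs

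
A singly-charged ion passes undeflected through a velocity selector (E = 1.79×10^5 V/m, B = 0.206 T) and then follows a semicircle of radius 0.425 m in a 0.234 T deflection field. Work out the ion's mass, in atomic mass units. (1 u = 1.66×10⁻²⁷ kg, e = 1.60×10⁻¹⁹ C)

m ≈ 11.0 u

v = E/B₁ = 8.69×10^5 m/s.
From r = mv/(qB₂), m = qB₂r/v = (1×1.60×10^-19)(0.234)(0.425) / (8.69×10^5) = 1.83×10^-26 kg.
In atomic mass units: m = 1.83×10^-26 / 1.66×10^-27 = 11.0 u.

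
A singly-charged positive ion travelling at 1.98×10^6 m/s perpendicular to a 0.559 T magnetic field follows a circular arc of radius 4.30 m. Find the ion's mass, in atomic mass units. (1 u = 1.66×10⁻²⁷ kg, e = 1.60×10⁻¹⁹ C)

qvB = mv²/r ⇒ m = qBr/v.
m = (1×1.60×10^-19)(0.559)(4.30) / (1.98×10^6) = 1.94×10^-25 kg = 117 u.

m ≈ 117 u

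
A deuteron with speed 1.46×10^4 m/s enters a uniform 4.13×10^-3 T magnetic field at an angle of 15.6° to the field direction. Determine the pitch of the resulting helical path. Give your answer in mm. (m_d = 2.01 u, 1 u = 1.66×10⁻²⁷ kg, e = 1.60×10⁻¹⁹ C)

The velocity component along B is v∥ = v cos15.6° = 1.41×10^4 m/s.
The cyclotron period T = 2πm/(qB) = 3.17×10^-5 s is set by m, q, B alone.
Pitch = v∥·T = (1.41×10^4)(3.17×10^-5) = 0.446 m.

pitch ≈ 446 mm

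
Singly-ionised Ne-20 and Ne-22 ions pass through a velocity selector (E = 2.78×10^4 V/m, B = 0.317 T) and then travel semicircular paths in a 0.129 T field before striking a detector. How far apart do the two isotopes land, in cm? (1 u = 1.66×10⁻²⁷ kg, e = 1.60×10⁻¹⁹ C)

Both emerge at v = E/B₁ = 8.77×10^4 m/s.
r = mv/(qB₂), so r₁ = 0.1411 m and r₂ = 0.1552 m, giving Δr = 0.0141 m.
After a semicircle each ion lands a diameter 2r from the entry slit, so the separation is 2Δr = 0.0282 m.

Δd ≈ 2.82 cm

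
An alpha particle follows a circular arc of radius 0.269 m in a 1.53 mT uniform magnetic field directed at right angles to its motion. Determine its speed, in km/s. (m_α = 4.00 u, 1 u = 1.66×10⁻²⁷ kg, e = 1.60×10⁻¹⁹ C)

From qvB = mv²/r, v = qBr/m.
v = (2×1.60×10^-19)(1.53×10^-3)(0.269) / (6.64×10^-27) = 1.98×10^4 m/s.

v ≈ 19.8 km/s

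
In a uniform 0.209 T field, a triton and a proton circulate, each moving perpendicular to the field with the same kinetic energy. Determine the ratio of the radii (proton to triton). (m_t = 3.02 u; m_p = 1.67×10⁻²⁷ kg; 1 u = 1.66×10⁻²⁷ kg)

r = √(2mK)/(qB) ⇒ at equal K, r ∝ √m/q.
r_{proton}/r_{triton} = 0.577.

ratio ≈ 0.577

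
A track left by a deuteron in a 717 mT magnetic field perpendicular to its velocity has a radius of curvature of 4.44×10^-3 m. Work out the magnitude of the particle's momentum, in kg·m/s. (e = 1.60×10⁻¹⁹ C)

Since qvB = mv²/r, the momentum p = mv = qBr.
p = (1×1.60×10^-19)(0.717)(4.44×10^-3) = 5.09×10^-22 kg·m/s.

p ≈ 5.09×10^-22 kg·m/s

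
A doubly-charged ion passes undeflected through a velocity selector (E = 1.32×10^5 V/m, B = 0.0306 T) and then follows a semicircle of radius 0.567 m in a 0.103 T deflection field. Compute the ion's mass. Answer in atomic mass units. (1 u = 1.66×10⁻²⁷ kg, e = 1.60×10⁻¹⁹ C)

v = E/B₁ = 4.31×10^6 m/s.
From r = mv/(qB₂), m = qB₂r/v = (2×1.60×10^-19)(0.103)(0.567) / (4.31×10^6) = 4.33×10^-27 kg.
In atomic mass units: m = 4.33×10^-27 / 1.66×10^-27 = 2.61 u.

m ≈ 2.61 u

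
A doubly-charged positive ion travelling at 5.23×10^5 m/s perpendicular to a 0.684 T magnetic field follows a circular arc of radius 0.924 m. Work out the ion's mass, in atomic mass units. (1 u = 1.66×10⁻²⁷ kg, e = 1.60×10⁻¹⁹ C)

qvB = mv²/r ⇒ m = qBr/v.
m = (2×1.60×10^-19)(0.684)(0.924) / (5.23×10^5) = 3.87×10^-25 kg = 233 u.

m ≈ 233 u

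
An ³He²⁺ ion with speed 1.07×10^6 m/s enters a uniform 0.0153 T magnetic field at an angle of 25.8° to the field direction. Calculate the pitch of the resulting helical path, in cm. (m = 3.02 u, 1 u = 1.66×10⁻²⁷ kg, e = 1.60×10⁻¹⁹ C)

The velocity component along B is v∥ = v cos25.8° = 9.63×10^5 m/s.
The cyclotron period T = 2πm/(qB) = 6.43×10^-6 s is set by m, q, B alone.
Pitch = v∥·T = (9.63×10^5)(6.43×10^-6) = 6.20 m.

pitch ≈ 620 cm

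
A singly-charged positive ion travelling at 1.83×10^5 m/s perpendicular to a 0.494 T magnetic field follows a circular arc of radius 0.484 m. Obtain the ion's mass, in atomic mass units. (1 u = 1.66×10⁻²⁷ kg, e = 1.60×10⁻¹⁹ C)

qvB = mv²/r ⇒ m = qBr/v.
m = (1×1.60×10^-19)(0.494)(0.484) / (1.83×10^5) = 2.09×10^-25 kg = 126 u.

m ≈ 126 u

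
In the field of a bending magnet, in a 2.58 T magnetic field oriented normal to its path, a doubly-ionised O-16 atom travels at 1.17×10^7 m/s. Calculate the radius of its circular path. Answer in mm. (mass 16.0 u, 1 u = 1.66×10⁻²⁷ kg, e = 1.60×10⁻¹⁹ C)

The magnetic force provides the centripetal force: qvB = mv²/r, so r = mv/(qB).
r = (2.66×10^-26 kg)(1.17×10^7 m/s) / [(2×1.60×10^-19 C)(2.58 T)] = 0.376 m.

r ≈ 376 mm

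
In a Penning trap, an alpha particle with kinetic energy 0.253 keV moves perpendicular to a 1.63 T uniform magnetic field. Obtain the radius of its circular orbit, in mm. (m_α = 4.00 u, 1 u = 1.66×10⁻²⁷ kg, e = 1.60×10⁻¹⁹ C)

r ≈ 1.41 mm

Convert the energy: K = 0.253 keV = 4.05×10^-17 J.
v = √(2K/m) = √(2·4.05×10^-17/6.64×10^-27) = 1.10×10^5 m/s.
r = mv/(qB) = (6.64×10^-27)(1.10×10^5) / [(2×1.60×10^-19)(1.63)] = 1.41×10^-3 m.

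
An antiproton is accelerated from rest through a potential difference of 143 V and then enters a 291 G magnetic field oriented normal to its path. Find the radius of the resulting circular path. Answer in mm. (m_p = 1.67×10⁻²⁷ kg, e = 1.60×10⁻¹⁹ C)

The kinetic energy gained is K = qV = (1×1.60×10^-19)(143) = 2.29×10^-17 J.
v = √(2K/m) = 1.66×10^5 m/s.
r = mv/(qB) = (1.67×10^-27)(1.66×10^5) / [(1×1.60×10^-19)(0.0291)] = 0.0594 m.

r ≈ 59.4 mm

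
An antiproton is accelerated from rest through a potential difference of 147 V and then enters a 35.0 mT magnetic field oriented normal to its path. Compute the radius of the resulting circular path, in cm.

The kinetic energy gained is K = qV = (1×1.60×10^-19)(147) = 2.35×10^-17 J.
v = √(2K/m) = 1.68×10^5 m/s.
r = mv/(qB) = (1.67×10^-27)(1.68×10^5) / [(1×1.60×10^-19)(0.0350)] = 0.0500 m.

r ≈ 5.00 cm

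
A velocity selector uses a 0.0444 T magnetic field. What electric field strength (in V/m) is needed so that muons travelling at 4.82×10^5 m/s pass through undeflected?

qE = qvB ⇒ E = vB = (4.82×10^5)(0.0444) = 2.14×10^4 V/m.

E ≈ 2.14×10^4 V/m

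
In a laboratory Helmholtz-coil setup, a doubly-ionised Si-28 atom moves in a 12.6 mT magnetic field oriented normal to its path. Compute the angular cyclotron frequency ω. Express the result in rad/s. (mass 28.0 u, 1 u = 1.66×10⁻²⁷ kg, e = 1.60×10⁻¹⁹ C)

ω ≈ 8.67×10^4 rad/s

ω = qB/m = (2×1.60×10^-19)(0.0126) / (4.65×10^-26) = 8.67×10^4 rad/s.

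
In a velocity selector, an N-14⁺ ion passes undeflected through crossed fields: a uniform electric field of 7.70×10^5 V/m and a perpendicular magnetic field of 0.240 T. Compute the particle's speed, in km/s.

v ≈ 3210 km/s

For zero net force, qE = qvB, so v = E/B.
v = (7.70×10^5) / (0.240) = 3.21×10^6 m/s.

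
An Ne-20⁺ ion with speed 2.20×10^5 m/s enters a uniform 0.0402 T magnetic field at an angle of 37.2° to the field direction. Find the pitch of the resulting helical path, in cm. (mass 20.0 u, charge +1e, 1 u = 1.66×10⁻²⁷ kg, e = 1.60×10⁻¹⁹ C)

pitch ≈ 568 cm

The velocity component along B is v∥ = v cos37.2° = 1.75×10^5 m/s.
The cyclotron period T = 2πm/(qB) = 3.24×10^-5 s is set by m, q, B alone.
Pitch = v∥·T = (1.75×10^5)(3.24×10^-5) = 5.68 m.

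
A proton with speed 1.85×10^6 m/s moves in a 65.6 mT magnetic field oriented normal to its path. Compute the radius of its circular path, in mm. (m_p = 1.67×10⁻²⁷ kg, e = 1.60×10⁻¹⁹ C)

r ≈ 294 mm

The magnetic force provides the centripetal force: qvB = mv²/r, so r = mv/(qB).
r = (1.67×10^-27 kg)(1.85×10^6 m/s) / [(1×1.60×10^-19 C)(0.0656 T)] = 0.294 m.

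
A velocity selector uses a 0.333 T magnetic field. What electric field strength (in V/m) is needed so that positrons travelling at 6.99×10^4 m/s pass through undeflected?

E ≈ 2.33×10^4 V/m

qE = qvB ⇒ E = vB = (6.99×10^4)(0.333) = 2.33×10^4 V/m.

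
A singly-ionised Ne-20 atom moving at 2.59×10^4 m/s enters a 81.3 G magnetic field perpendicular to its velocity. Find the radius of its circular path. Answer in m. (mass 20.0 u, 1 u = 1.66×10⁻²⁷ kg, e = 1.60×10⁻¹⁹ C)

r ≈ 0.661 m

The magnetic force provides the centripetal force: qvB = mv²/r, so r = mv/(qB).
r = (3.32×10^-26 kg)(2.59×10^4 m/s) / [(1×1.60×10^-19 C)(8.13×10^-3 T)] = 0.661 m.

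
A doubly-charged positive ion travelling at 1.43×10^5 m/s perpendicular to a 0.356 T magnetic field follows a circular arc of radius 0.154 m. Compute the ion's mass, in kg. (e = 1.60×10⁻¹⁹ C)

m ≈ 1.23×10^-25 kg

qvB = mv²/r ⇒ m = qBr/v.
m = (2×1.60×10^-19)(0.356)(0.154) / (1.43×10^5) = 1.23×10^-25 kg.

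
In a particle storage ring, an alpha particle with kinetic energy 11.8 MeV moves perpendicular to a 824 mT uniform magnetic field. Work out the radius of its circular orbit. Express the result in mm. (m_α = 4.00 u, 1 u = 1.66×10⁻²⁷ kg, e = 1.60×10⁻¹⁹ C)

r ≈ 601 mm

Convert the energy: K = 11.8 MeV = 1.89×10^-12 J.
v = √(2K/m) = √(2·1.89×10^-12/6.64×10^-27) = 2.38×10^7 m/s.
r = mv/(qB) = (6.64×10^-27)(2.38×10^7) / [(2×1.60×10^-19)(0.824)] = 0.601 m.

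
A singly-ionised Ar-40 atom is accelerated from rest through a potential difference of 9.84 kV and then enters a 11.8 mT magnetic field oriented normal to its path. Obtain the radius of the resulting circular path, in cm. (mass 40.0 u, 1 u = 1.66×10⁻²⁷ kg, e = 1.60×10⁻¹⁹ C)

The kinetic energy gained is K = qV = (1×1.60×10^-19)(9840) = 1.57×10^-15 J.
v = √(2K/m) = 2.18×10^5 m/s.
r = mv/(qB) = (6.64×10^-26)(2.18×10^5) / [(1×1.60×10^-19)(0.0118)] = 7.66 m.

r ≈ 766 cm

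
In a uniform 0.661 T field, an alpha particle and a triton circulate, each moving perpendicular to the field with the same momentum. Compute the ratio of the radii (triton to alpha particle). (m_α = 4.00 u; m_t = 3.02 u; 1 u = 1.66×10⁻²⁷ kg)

ratio ≈ 2.00

r = p/(qB) ⇒ at equal p, r ∝ 1/q.
r_{triton}/r_{alpha particle} = 2.00.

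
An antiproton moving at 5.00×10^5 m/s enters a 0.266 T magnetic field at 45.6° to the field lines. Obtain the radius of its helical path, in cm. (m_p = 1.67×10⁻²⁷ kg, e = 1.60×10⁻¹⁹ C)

Only the perpendicular component v⊥ = v sin45.6° = 3.57×10^5 m/s is bent by the field.
r = m v⊥ /(qB) = (1.67×10^-27)(3.57×10^5) / [(1×1.60×10^-19)(0.266)] = 0.0140 m.

r ≈ 1.40 cm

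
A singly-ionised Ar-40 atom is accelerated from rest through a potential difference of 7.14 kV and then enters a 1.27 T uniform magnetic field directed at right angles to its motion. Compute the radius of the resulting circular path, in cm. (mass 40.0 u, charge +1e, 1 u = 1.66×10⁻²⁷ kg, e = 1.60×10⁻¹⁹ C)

r ≈ 6.06 cm

The kinetic energy gained is K = qV = (1×1.60×10^-19)(7140) = 1.14×10^-15 J.
v = √(2K/m) = 1.85×10^5 m/s.
r = mv/(qB) = (6.64×10^-26)(1.85×10^5) / [(1×1.60×10^-19)(1.27)] = 0.0606 m.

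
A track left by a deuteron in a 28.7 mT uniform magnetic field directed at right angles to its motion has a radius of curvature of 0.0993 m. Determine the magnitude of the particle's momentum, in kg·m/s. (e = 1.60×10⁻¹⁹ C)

Since qvB = mv²/r, the momentum p = mv = qBr.
p = (1×1.60×10^-19)(0.0287)(0.0993) = 4.56×10^-22 kg·m/s.

p ≈ 4.56×10^-22 kg·m/s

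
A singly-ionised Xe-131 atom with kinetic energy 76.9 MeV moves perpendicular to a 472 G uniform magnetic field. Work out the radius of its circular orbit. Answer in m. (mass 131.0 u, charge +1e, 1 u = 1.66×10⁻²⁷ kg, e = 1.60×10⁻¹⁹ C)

Convert the energy: K = 76.9 MeV = 1.23×10^-11 J.
v = √(2K/m) = √(2·1.23×10^-11/2.17×10^-25) = 1.06×10^7 m/s.
r = mv/(qB) = (2.17×10^-25)(1.06×10^7) / [(1×1.60×10^-19)(0.0472)] = 306 m.

r ≈ 306 m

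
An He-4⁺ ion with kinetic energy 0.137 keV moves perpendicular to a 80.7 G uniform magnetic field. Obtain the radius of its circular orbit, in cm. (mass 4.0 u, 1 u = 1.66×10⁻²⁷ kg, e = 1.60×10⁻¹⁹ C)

Convert the energy: K = 0.137 keV = 2.19×10^-17 J.
v = √(2K/m) = √(2·2.19×10^-17/6.64×10^-27) = 8.13×10^4 m/s.
r = mv/(qB) = (6.64×10^-27)(8.13×10^4) / [(1×1.60×10^-19)(8.07×10^-3)] = 0.418 m.

r ≈ 41.8 cm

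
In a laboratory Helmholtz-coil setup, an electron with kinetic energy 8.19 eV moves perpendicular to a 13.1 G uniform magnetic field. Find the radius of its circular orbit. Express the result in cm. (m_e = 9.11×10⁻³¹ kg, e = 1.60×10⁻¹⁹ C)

Convert the energy: K = 8.19 eV = 1.31×10^-18 J.
v = √(2K/m) = √(2·1.31×10^-18/9.11×10^-31) = 1.70×10^6 m/s.
r = mv/(qB) = (9.11×10^-31)(1.70×10^6) / [(1×1.60×10^-19)(1.31×10^-3)] = 7.37×10^-3 m.

r ≈ 0.737 cm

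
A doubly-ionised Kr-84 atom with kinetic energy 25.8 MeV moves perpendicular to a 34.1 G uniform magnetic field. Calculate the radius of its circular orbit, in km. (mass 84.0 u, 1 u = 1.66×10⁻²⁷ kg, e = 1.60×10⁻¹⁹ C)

r ≈ 0.983 km

Convert the energy: K = 25.8 MeV = 4.13×10^-12 J.
v = √(2K/m) = √(2·4.13×10^-12/1.39×10^-25) = 7.69×10^6 m/s.
r = mv/(qB) = (1.39×10^-25)(7.69×10^6) / [(2×1.60×10^-19)(3.41×10^-3)] = 983 m.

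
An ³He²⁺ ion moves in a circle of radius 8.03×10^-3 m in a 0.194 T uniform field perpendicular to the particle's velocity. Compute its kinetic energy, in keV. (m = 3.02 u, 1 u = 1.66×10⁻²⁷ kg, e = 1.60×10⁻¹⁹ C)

K ≈ 0.155 keV

v = qBr/m = (2×1.60×10^-19)(0.194)(8.03×10^-3) / (5.01×10^-27) = 9.94×10^4 m/s.
K = ½mv² = 0.5·(5.01×10^-27)·(9.94×10^4)² = 2.48×10^-17 J = 0.155 keV.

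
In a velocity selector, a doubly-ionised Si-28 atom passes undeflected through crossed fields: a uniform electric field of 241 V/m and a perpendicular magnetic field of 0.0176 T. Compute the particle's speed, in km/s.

For zero net force, qE = qvB, so v = E/B.
v = (241) / (0.0176) = 1.37×10^4 m/s.

v ≈ 13.7 km/s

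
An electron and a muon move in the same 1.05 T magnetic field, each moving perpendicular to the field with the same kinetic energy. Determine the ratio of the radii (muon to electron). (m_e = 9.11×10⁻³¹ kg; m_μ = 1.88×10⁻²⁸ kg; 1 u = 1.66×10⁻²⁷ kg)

r = √(2mK)/(qB) ⇒ at equal K, r ∝ √m/q.
r_{muon}/r_{electron} = 14.4.

ratio ≈ 14.4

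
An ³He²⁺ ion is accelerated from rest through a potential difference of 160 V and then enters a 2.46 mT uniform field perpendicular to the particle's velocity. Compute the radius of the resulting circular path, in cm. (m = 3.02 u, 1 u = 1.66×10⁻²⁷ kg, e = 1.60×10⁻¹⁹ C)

r ≈ 91.0 cm

The kinetic energy gained is K = qV = (2×1.60×10^-19)(160) = 5.12×10^-17 J.
v = √(2K/m) = 1.43×10^5 m/s.
r = mv/(qB) = (5.01×10^-27)(1.43×10^5) / [(2×1.60×10^-19)(2.46×10^-3)] = 0.910 m.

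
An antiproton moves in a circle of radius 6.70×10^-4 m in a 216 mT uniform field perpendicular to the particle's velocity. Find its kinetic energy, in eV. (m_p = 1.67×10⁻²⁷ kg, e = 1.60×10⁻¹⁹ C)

v = qBr/m = (1×1.60×10^-19)(0.216)(6.70×10^-4) / (1.67×10^-27) = 1.39×10^4 m/s.
K = ½mv² = 0.5·(1.67×10^-27)·(1.39×10^4)² = 1.61×10^-19 J = 1.00 eV.

K ≈ 1.00 eV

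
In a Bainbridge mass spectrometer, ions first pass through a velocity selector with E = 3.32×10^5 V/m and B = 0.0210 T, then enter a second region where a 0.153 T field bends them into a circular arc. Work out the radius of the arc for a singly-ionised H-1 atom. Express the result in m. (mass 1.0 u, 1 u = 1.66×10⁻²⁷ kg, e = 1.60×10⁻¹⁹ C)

The selector passes v = E/B = 3.32×10^5/0.0210 = 1.58×10^7 m/s.
In the deflection region, r = mv/(qB₂) = (1.66×10^-27)(1.58×10^7) / [(1×1.60×10^-19)(0.153)] = 1.07 m.

r ≈ 1.07 m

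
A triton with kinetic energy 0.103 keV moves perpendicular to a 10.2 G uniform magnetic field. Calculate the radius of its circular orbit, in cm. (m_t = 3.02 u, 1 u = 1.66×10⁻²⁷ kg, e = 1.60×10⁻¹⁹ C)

Convert the energy: K = 0.103 keV = 1.65×10^-17 J.
v = √(2K/m) = √(2·1.65×10^-17/5.01×10^-27) = 8.11×10^4 m/s.
r = mv/(qB) = (5.01×10^-27)(8.11×10^4) / [(1×1.60×10^-19)(1.02×10^-3)] = 2.49 m.

r ≈ 249 cm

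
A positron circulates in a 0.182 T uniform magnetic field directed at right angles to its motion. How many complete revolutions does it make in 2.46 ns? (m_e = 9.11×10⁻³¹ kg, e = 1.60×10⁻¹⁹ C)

T = 2πm/(qB) = 2π(9.11×10^-31) / [(1×1.60×10^-19)(0.182)] = 1.9657×10^-10 s.
N = t/T = 2.46×10^-9 / 1.9657×10^-10 ≈ 12.51, so 12 complete revolutions.

N = 12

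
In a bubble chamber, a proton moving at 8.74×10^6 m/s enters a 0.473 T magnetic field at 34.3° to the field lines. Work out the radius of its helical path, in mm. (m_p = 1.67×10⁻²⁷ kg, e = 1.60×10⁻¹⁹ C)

Only the perpendicular component v⊥ = v sin34.3° = 4.93×10^6 m/s is bent by the field.
r = m v⊥ /(qB) = (1.67×10^-27)(4.93×10^6) / [(1×1.60×10^-19)(0.473)] = 0.109 m.

r ≈ 109 mm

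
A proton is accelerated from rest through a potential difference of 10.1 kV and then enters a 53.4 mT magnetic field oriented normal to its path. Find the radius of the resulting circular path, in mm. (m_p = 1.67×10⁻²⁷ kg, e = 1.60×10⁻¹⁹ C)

The kinetic energy gained is K = qV = (1×1.60×10^-19)(1.01×10^4) = 1.62×10^-15 J.
v = √(2K/m) = 1.39×10^6 m/s.
r = mv/(qB) = (1.67×10^-27)(1.39×10^6) / [(1×1.60×10^-19)(0.0534)] = 0.272 m.

r ≈ 272 mm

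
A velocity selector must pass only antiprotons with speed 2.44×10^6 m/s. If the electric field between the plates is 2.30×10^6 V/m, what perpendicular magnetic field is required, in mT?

qE = qvB ⇒ B = E/v = (2.30×10^6) / (2.44×10^6) = 0.943 T.

B ≈ 943 mT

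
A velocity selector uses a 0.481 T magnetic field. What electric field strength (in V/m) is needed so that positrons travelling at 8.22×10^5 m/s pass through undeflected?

E ≈ 3.95×10^5 V/m

qE = qvB ⇒ E = vB = (8.22×10^5)(0.481) = 3.95×10^5 V/m.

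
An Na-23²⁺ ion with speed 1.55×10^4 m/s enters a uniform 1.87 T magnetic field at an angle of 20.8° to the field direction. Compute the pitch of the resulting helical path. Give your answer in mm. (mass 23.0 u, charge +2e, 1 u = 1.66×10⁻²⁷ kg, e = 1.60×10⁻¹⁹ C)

pitch ≈ 5.81 mm

The velocity component along B is v∥ = v cos20.8° = 1.45×10^4 m/s.
The cyclotron period T = 2πm/(qB) = 4.01×10^-7 s is set by m, q, B alone.
Pitch = v∥·T = (1.45×10^4)(4.01×10^-7) = 5.81×10^-3 m.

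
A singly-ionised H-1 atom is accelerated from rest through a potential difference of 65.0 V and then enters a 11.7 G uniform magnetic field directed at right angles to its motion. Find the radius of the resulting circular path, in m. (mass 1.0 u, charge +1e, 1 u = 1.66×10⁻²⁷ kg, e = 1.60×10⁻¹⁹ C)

r ≈ 0.993 m

The kinetic energy gained is K = qV = (1×1.60×10^-19)(65.0) = 1.04×10^-17 J.
v = √(2K/m) = 1.12×10^5 m/s.
r = mv/(qB) = (1.66×10^-27)(1.12×10^5) / [(1×1.60×10^-19)(1.17×10^-3)] = 0.993 m.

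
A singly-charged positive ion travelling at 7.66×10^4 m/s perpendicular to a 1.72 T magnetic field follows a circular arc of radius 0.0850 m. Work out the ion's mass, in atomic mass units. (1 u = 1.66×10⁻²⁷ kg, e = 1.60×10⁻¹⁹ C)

m ≈ 184 u

qvB = mv²/r ⇒ m = qBr/v.
m = (1×1.60×10^-19)(1.72)(0.0850) / (7.66×10^4) = 3.05×10^-25 kg = 184 u.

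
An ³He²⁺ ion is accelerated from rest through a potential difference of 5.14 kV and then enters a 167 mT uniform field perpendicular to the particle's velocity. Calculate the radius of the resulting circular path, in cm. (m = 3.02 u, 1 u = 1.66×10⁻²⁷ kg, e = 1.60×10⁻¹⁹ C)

r ≈ 7.60 cm

The kinetic energy gained is K = qV = (2×1.60×10^-19)(5140) = 1.64×10^-15 J.
v = √(2K/m) = 8.10×10^5 m/s.
r = mv/(qB) = (5.01×10^-27)(8.10×10^5) / [(2×1.60×10^-19)(0.167)] = 0.0760 m.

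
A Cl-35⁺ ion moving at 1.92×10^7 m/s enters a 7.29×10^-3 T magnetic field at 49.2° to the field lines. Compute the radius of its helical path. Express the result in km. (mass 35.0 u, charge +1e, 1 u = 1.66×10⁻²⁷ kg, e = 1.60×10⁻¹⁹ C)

Only the perpendicular component v⊥ = v sin49.2° = 1.45×10^7 m/s is bent by the field.
r = m v⊥ /(qB) = (5.81×10^-26)(1.45×10^7) / [(1×1.60×10^-19)(7.29×10^-3)] = 724 m.

r ≈ 0.724 km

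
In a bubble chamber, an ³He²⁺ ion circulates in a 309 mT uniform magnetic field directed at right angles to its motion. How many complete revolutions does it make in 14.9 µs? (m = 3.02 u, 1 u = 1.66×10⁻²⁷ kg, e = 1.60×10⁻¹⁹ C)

N = 46

T = 2πm/(qB) = 2π(5.0132×10^-27) / [(2×1.60×10^-19)(0.309)] = 3.1856×10^-7 s.
N = t/T = 1.49×10^-5 / 3.1856×10^-7 ≈ 46.77, so 46 complete revolutions.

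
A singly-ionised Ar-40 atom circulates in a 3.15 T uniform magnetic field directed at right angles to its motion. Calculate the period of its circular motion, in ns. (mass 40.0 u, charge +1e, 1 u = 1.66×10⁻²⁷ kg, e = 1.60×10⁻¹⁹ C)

T ≈ 828 ns

The cyclotron period is independent of speed: T = 2πm/(qB).
T = 2π(6.64×10^-26) / [(1×1.60×10^-19)(3.15)] = 8.28×10^-7 s.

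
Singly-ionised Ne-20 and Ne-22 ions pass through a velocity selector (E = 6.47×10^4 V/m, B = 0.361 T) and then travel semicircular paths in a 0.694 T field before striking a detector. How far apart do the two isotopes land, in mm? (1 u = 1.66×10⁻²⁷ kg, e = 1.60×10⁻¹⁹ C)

Both emerge at v = E/B₁ = 1.79×10^5 m/s.
r = mv/(qB₂), so r₁ = 0.05359 m and r₂ = 0.05895 m, giving Δr = 5.36×10^-3 m.
After a semicircle each ion lands a diameter 2r from the entry slit, so the separation is 2Δr = 0.0107 m.

Δd ≈ 10.7 mm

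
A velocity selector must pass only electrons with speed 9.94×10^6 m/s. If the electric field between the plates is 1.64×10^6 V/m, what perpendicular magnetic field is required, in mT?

B ≈ 165 mT

qE = qvB ⇒ B = E/v = (1.64×10^6) / (9.94×10^6) = 0.165 T.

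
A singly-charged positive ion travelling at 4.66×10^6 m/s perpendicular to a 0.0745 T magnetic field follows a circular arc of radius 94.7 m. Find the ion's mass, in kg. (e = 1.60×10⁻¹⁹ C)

qvB = mv²/r ⇒ m = qBr/v.
m = (1×1.60×10^-19)(0.0745)(94.7) / (4.66×10^6) = 2.42×10^-25 kg.

m ≈ 2.42×10^-25 kg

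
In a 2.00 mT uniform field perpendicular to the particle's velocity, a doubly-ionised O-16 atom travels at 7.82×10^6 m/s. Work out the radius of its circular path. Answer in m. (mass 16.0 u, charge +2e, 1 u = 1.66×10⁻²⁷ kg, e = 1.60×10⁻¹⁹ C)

The magnetic force provides the centripetal force: qvB = mv²/r, so r = mv/(qB).
r = (2.66×10^-26 kg)(7.82×10^6 m/s) / [(2×1.60×10^-19 C)(2.00×10^-3 T)] = 325 m.

r ≈ 325 m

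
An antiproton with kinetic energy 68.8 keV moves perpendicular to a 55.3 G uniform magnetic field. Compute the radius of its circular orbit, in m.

Convert the energy: K = 68.8 keV = 1.10×10^-14 J.
v = √(2K/m) = √(2·1.10×10^-14/1.67×10^-27) = 3.63×10^6 m/s.
r = mv/(qB) = (1.67×10^-27)(3.63×10^6) / [(1×1.60×10^-19)(5.53×10^-3)] = 6.85 m.

r ≈ 6.85 m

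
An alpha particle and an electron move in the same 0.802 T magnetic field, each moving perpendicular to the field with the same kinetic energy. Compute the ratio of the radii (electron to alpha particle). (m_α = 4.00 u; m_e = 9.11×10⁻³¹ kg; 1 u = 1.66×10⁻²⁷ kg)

ratio ≈ 0.0234

r = √(2mK)/(qB) ⇒ at equal K, r ∝ √m/q.
r_{electron}/r_{alpha particle} = 0.0234.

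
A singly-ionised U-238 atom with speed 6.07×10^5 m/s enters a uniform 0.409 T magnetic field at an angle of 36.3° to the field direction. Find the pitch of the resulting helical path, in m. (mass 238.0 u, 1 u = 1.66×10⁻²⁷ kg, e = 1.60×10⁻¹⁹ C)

pitch ≈ 18.6 m

The velocity component along B is v∥ = v cos36.3° = 4.89×10^5 m/s.
The cyclotron period T = 2πm/(qB) = 3.79×10^-5 s is set by m, q, B alone.
Pitch = v∥·T = (4.89×10^5)(3.79×10^-5) = 18.6 m.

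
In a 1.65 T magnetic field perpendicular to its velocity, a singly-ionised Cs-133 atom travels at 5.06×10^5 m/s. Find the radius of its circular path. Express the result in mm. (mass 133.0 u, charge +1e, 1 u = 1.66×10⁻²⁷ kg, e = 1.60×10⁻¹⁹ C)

r ≈ 423 mm

The magnetic force provides the centripetal force: qvB = mv²/r, so r = mv/(qB).
r = (2.21×10^-25 kg)(5.06×10^5 m/s) / [(1×1.60×10^-19 C)(1.65 T)] = 0.423 m.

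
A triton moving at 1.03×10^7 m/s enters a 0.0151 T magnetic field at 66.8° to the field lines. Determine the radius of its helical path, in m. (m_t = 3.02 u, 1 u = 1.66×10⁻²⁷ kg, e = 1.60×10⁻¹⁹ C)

r ≈ 19.6 m

Only the perpendicular component v⊥ = v sin66.8° = 9.47×10^6 m/s is bent by the field.
r = m v⊥ /(qB) = (5.01×10^-27)(9.47×10^6) / [(1×1.60×10^-19)(0.0151)] = 19.6 m.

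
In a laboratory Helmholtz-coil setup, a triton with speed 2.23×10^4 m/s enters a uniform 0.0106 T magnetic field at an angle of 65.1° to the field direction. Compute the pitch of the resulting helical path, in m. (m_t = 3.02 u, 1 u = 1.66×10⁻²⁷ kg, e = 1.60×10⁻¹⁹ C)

The velocity component along B is v∥ = v cos65.1° = 9390 m/s.
The cyclotron period T = 2πm/(qB) = 1.86×10^-5 s is set by m, q, B alone.
Pitch = v∥·T = (9390)(1.86×10^-5) = 0.174 m.

pitch ≈ 0.174 m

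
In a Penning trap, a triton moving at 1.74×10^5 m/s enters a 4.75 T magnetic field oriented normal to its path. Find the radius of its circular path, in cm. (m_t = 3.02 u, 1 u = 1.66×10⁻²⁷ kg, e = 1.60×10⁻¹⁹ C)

r ≈ 0.115 cm

The magnetic force provides the centripetal force: qvB = mv²/r, so r = mv/(qB).
r = (5.01×10^-27 kg)(1.74×10^5 m/s) / [(1×1.60×10^-19 C)(4.75 T)] = 1.15×10^-3 m.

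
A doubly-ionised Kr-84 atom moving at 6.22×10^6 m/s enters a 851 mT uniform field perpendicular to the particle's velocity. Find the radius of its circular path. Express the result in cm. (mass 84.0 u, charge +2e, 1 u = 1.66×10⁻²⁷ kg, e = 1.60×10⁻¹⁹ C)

The magnetic force provides the centripetal force: qvB = mv²/r, so r = mv/(qB).
r = (1.39×10^-25 kg)(6.22×10^6 m/s) / [(2×1.60×10^-19 C)(0.851 T)] = 3.18 m.

r ≈ 318 cm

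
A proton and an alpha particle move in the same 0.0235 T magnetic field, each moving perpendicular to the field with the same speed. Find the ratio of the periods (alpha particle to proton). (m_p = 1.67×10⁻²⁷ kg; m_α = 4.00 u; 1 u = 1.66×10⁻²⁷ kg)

ratio ≈ 1.99

T = 2πm/(qB) is independent of speed, so T₂/T₁ = (m₂/q₂)/(m₁/q₁).
T_{alpha particle}/T_{proton} = (6.64×10^-27/2e) / (1.67×10^-27/1e) = 1.99.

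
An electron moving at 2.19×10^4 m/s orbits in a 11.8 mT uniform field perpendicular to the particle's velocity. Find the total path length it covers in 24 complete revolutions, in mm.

r = mv/(qB) = 1.06×10^-5 m, so one revolution covers 2πr = 6.64×10^-5 m.
In 24 revolutions: L = 24·2πr = 1.59×10^-3 m.

L ≈ 1.59 mm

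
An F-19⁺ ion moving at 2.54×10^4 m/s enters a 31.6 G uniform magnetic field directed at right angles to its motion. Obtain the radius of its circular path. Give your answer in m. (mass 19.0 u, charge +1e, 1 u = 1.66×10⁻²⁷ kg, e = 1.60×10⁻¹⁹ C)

r ≈ 1.58 m

The magnetic force provides the centripetal force: qvB = mv²/r, so r = mv/(qB).
r = (3.15×10^-26 kg)(2.54×10^4 m/s) / [(1×1.60×10^-19 C)(3.16×10^-3 T)] = 1.58 m.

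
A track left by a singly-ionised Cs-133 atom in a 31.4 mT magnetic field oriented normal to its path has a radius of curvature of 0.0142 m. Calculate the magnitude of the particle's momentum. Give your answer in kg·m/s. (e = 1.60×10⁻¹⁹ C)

p ≈ 7.13×10^-23 kg·m/s

Since qvB = mv²/r, the momentum p = mv = qBr.
p = (1×1.60×10^-19)(0.0314)(0.0142) = 7.13×10^-23 kg·m/s.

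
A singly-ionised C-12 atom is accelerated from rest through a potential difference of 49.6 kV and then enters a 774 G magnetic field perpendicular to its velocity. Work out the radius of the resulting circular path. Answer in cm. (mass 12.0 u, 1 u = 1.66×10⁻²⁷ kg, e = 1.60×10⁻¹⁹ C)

r ≈ 144 cm

The kinetic energy gained is K = qV = (1×1.60×10^-19)(4.96×10^4) = 7.94×10^-15 J.
v = √(2K/m) = 8.93×10^5 m/s.
r = mv/(qB) = (1.99×10^-26)(8.93×10^5) / [(1×1.60×10^-19)(0.0774)] = 1.44 m.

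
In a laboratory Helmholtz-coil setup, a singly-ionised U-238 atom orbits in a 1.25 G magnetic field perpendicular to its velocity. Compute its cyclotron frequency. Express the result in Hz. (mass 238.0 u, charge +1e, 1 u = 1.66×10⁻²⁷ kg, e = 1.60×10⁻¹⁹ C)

f = qB/(2πm) = (1×1.60×10^-19)(1.25×10^-4) / [2π(3.95×10^-25)] = 8.06 Hz.

f ≈ 8.06 Hz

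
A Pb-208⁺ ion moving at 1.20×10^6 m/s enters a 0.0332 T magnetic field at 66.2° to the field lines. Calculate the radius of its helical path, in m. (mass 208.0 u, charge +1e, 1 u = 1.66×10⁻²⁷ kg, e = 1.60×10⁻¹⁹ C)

r ≈ 71.4 m

Only the perpendicular component v⊥ = v sin66.2° = 1.10×10^6 m/s is bent by the field.
r = m v⊥ /(qB) = (3.45×10^-25)(1.10×10^6) / [(1×1.60×10^-19)(0.0332)] = 71.4 m.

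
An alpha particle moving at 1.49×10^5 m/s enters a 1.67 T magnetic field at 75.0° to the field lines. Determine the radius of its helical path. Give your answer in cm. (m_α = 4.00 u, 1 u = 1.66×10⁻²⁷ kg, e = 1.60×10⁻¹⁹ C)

Only the perpendicular component v⊥ = v sin75.0° = 1.44×10^5 m/s is bent by the field.
r = m v⊥ /(qB) = (6.64×10^-27)(1.44×10^5) / [(2×1.60×10^-19)(1.67)] = 1.79×10^-3 m.

r ≈ 0.179 cm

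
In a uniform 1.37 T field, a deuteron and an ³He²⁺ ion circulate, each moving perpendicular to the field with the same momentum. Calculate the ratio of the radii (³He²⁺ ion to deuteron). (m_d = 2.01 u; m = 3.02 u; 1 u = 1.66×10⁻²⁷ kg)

ratio ≈ 0.500

r = p/(qB) ⇒ at equal p, r ∝ 1/q.
r_{³He²⁺ ion}/r_{deuteron} = 0.500.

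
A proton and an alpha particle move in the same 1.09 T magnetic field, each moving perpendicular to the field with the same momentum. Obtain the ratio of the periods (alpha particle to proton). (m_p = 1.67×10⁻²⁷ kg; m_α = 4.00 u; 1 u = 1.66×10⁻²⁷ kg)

T = 2πm/(qB) is independent of speed, so T₂/T₁ = (m₂/q₂)/(m₁/q₁).
T_{alpha particle}/T_{proton} = (6.64×10^-27/2e) / (1.67×10^-27/1e) = 1.99.

ratio ≈ 1.99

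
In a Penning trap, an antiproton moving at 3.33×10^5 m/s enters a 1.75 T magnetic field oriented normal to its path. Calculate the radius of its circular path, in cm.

r ≈ 0.199 cm

The magnetic force provides the centripetal force: qvB = mv²/r, so r = mv/(qB).
r = (1.67×10^-27 kg)(3.33×10^5 m/s) / [(1×1.60×10^-19 C)(1.75 T)] = 1.99×10^-3 m.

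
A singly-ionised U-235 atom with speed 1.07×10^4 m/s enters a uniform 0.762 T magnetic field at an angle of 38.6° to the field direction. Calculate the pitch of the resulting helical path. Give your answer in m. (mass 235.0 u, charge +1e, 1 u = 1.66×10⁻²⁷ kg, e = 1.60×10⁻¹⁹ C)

The velocity component along B is v∥ = v cos38.6° = 8360 m/s.
The cyclotron period T = 2πm/(qB) = 2.01×10^-5 s is set by m, q, B alone.
Pitch = v∥·T = (8360)(2.01×10^-5) = 0.168 m.

pitch ≈ 0.168 m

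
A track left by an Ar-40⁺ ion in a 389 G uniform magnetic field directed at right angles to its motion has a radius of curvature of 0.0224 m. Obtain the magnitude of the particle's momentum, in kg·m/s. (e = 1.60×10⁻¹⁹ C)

p ≈ 1.39×10^-22 kg·m/s

Since qvB = mv²/r, the momentum p = mv = qBr.
p = (1×1.60×10^-19)(0.0389)(0.0224) = 1.39×10^-22 kg·m/s.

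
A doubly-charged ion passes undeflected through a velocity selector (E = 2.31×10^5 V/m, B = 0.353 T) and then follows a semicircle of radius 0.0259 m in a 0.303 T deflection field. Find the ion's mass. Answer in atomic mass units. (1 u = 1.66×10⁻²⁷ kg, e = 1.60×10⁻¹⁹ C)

v = E/B₁ = 6.54×10^5 m/s.
From r = mv/(qB₂), m = qB₂r/v = (2×1.60×10^-19)(0.303)(0.0259) / (6.54×10^5) = 3.84×10^-27 kg.
In atomic mass units: m = 3.84×10^-27 / 1.66×10^-27 = 2.31 u.

m ≈ 2.31 u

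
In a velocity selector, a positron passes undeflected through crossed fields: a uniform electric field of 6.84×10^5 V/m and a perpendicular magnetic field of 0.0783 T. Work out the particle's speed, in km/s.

v ≈ 8740 km/s

For zero net force, qE = qvB, so v = E/B.
v = (6.84×10^5) / (0.0783) = 8.74×10^6 m/s.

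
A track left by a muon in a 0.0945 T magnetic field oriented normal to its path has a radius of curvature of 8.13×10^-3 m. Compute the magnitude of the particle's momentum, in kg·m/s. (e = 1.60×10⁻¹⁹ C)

p ≈ 1.23×10^-22 kg·m/s

Since qvB = mv²/r, the momentum p = mv = qBr.
p = (1×1.60×10^-19)(0.0945)(8.13×10^-3) = 1.23×10^-22 kg·m/s.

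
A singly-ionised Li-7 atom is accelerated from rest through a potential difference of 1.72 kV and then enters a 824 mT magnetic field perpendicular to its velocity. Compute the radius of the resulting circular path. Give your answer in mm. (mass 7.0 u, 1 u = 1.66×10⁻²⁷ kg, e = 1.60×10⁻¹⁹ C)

r ≈ 19.2 mm

The kinetic energy gained is K = qV = (1×1.60×10^-19)(1720) = 2.75×10^-16 J.
v = √(2K/m) = 2.18×10^5 m/s.
r = mv/(qB) = (1.16×10^-26)(2.18×10^5) / [(1×1.60×10^-19)(0.824)] = 0.0192 m.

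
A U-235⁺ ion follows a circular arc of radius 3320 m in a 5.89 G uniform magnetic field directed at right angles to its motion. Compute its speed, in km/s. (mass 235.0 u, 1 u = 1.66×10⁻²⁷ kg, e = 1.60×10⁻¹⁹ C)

v ≈ 802 km/s

From qvB = mv²/r, v = qBr/m.
v = (1×1.60×10^-19)(5.89×10^-4)(3320) / (3.90×10^-25) = 8.02×10^5 m/s.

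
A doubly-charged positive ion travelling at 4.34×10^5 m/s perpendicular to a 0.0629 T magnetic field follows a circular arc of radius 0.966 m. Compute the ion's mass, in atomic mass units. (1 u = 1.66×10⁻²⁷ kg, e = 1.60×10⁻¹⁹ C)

qvB = mv²/r ⇒ m = qBr/v.
m = (2×1.60×10^-19)(0.0629)(0.966) / (4.34×10^5) = 4.48×10^-26 kg = 27.0 u.

m ≈ 27.0 u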